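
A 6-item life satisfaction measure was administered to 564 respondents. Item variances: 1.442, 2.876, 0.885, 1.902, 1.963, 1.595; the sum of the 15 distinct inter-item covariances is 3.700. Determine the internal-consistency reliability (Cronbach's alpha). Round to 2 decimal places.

α = 0.49

ΣVar(i) = 1.442 + 2.876 + 0.885 + 1.902 + 1.963 + 1.595 = 10.663
Sum of distinct covariances = 3.700
Var(T) = ΣVar(i) + 2·Σcov = 10.663 + 2 × 3.700 = 18.063
α = (6/5)·(1 − 10.663/18.063) = 0.49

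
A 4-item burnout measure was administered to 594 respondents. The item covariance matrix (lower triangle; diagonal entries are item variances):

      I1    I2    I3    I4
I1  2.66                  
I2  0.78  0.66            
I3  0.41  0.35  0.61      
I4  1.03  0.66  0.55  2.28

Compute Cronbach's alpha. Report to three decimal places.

α = 0.732

Σσ²ᵢ = 2.66 + 0.66 + 0.61 + 2.28 = 6.21
Sum of off-diagonal covariances = 3.78
total variance = 6.21 + 2 × 3.78 = 13.77
α = (k/(k−1))·(1 − Σσ²ᵢ/total variance) = (4/3)·(1 − 6.21/13.77) = 0.732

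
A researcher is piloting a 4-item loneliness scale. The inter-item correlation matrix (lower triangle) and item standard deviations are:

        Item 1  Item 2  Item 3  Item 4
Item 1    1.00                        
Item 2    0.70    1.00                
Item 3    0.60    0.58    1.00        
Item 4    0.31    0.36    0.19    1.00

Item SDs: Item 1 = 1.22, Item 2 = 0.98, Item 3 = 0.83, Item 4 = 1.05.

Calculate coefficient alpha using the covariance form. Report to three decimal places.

Σσ²ᵢ = 1.22² + 0.98² + 0.83² + 1.05² = 4.2402
Covariances σ_ij = r_ij · s_i · s_j:
  σ(Item 1,Item 2) = 0.70 × 1.22 × 0.98 = 0.8369
  σ(Item 1,Item 3) = 0.60 × 1.22 × 0.83 = 0.6076
  σ(Item 1,Item 4) = 0.31 × 1.22 × 1.05 = 0.3971
  σ(Item 2,Item 3) = 0.58 × 0.98 × 0.83 = 0.4718
  σ(Item 2,Item 4) = 0.36 × 0.98 × 1.05 = 0.3704
  σ(Item 3,Item 4) = 0.19 × 0.83 × 1.05 = 0.1656
σ²_T = Σσ²ᵢ + 2·Σσ_ij = 4.2402 + 2 × 2.8494 = 9.9390
α = (4/3)·(1 − 4.2402/9.9390) = 0.765

α = 0.765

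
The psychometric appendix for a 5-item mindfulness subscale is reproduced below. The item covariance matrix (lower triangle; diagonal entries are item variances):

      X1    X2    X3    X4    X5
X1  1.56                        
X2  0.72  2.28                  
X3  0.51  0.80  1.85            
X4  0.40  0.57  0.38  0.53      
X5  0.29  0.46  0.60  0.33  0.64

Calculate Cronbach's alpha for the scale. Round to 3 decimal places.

ΣVar(i) = 1.56 + 2.28 + 1.85 + 0.53 + 0.64 = 6.86
Σ_{i<j} σ_ij = 5.06
total variance = 6.86 + 2 × 5.06 = 16.98
α = (k/(k−1))·(1 − ΣVar(i)/total variance) = (5/4)·(1 − 6.86/16.98) = 0.745

Cronbach's alpha = 0.745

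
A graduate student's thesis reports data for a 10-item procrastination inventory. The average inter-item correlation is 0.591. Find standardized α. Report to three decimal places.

α = 0.935

Standardized α = k·r̄ / (1 + (k−1)·r̄) = 10 × 0.591 / (1 + 9 × 0.591)
  = 5.9100 / 6.3190 = 0.935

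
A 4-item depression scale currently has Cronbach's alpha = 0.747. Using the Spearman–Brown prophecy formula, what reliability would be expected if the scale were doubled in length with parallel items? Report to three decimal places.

predicted reliability = 0.855

Length factor m = 2
α' = m·α / (1 + (m−1)·α)
   = 2 × 0.747 / (1 + (2 − 1) × 0.747)
   = 1.4940 / 1.7470 = 0.855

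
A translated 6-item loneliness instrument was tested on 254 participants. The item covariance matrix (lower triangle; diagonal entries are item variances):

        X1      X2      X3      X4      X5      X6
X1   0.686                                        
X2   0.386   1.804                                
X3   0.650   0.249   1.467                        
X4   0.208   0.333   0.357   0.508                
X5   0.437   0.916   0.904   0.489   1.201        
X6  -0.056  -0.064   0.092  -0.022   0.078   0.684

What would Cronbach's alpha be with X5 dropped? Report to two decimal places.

Remaining items: X1, X2, X3, X4, X6 (k = 5).
Σσᵢ² = 0.686 + 1.804 + 1.467 + 0.508 + 0.684 = 5.149
Var(T) = 5.149 + 2 × 2.133 = 9.415
α (item deleted) = (5/4)·(1 − 5.149/9.415) = 0.57

Cronbach's alpha = 0.57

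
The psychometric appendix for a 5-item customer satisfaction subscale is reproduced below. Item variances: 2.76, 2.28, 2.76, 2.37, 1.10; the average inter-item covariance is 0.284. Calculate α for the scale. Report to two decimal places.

Σσ²ᵢ = 2.76 + 2.28 + 2.76 + 2.37 + 1.10 = 11.27
Sum of the 10 distinct covariances = 10 × 0.284 = 2.840
σ²_T = Σσ²ᵢ + 2·Σcov = 11.27 + 2 × 2.840 = 16.950
α = (5/4)·(1 − 11.27/16.950) = 0.42

α = 0.42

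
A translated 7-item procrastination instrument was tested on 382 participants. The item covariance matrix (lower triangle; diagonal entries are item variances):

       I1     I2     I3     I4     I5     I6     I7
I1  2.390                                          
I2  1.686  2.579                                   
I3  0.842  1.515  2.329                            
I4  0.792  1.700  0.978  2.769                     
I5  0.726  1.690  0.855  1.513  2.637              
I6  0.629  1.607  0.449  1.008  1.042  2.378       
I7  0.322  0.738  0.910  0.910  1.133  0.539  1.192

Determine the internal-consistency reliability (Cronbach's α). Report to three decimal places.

α = 0.847

sum of item variances = 2.390 + 2.579 + 2.329 + 2.769 + 2.637 + 2.378 + 1.192 = 16.274
Sum of off-diagonal covariances = 21.584
σ²_T = 16.274 + 2 × 21.584 = 59.442
α = (k/(k−1))·(1 − sum of item variances/σ²_T) = (7/6)·(1 − 16.274/59.442) = 0.847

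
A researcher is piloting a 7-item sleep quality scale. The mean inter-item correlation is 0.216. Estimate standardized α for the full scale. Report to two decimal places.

Standardized α = k·r̄ / (1 + (k−1)·r̄) = 7 × 0.216 / (1 + 6 × 0.216)
  = 1.5120 / 2.2960 = 0.66

standardized α = 0.66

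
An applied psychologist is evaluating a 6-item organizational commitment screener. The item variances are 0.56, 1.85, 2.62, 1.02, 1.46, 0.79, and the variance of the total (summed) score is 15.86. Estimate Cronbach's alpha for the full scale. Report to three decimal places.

sum of item variances = 0.56 + 1.85 + 2.62 + 1.02 + 1.46 + 0.79 = 8.30
α = (k/(k−1))·(1 − sum of item variances/total variance) = (6/5)·(1 − 8.30/15.86) = 0.572

Cronbach's alpha = 0.572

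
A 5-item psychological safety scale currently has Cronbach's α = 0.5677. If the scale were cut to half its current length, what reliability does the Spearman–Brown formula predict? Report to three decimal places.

predicted reliability = 0.396

Length factor m = 1/2
α' = m·α / (1 − (1−m)·α)
   = 1/2 × 0.5677 / (1 − (1 − 1/2) × 0.5677)
   = 0.2838 / 0.7162 = 0.396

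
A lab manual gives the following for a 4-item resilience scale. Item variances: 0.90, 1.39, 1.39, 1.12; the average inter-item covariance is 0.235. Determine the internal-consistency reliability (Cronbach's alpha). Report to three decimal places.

α = 0.493

ΣVar(i) = 0.90 + 1.39 + 1.39 + 1.12 = 4.80
Sum of the 6 distinct covariances = 6 × 0.235 = 1.410
σ²_total = ΣVar(i) + 2·Σcov = 4.80 + 2 × 1.410 = 7.620
α = (4/3)·(1 − 4.80/7.620) = 0.493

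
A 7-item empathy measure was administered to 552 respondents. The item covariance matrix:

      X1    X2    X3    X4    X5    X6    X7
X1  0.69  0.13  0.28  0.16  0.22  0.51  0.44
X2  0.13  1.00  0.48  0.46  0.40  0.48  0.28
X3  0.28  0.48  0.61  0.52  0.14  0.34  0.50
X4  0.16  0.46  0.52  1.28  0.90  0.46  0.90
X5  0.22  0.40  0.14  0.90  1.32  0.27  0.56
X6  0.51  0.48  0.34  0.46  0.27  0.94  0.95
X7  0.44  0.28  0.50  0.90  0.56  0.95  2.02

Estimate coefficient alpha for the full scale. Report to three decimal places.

sum of item variances = 0.69 + 1.00 + 0.61 + 1.28 + 1.32 + 0.94 + 2.02 = 7.86
Sum of off-diagonal covariances = 9.38
σ²_total = 7.86 + 2 × 9.38 = 26.62
α = (k/(k−1))·(1 − sum of item variances/σ²_total) = (7/6)·(1 − 7.86/26.62) = 0.822

coefficient alpha = 0.822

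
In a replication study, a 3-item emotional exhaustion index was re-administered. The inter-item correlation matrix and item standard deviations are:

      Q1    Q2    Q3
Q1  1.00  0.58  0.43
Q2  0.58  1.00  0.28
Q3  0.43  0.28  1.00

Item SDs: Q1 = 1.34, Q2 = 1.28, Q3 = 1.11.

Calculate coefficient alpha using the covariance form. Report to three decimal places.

Σσ²ᵢ = 1.34² + 1.28² + 1.11² = 4.6661
Covariances σ_ij = r_ij · s_i · s_j:
  σ(Q1,Q2) = 0.58 × 1.34 × 1.28 = 0.9948
  σ(Q1,Q3) = 0.43 × 1.34 × 1.11 = 0.6396
  σ(Q2,Q3) = 0.28 × 1.28 × 1.11 = 0.3978
σ²_T = Σσ²ᵢ + 2·Σσ_ij = 4.6661 + 2 × 2.0322 = 8.7305
α = (3/2)·(1 − 4.6661/8.7305) = 0.698

α = 0.698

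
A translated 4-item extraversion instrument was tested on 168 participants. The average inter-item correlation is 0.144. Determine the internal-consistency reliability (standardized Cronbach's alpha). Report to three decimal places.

Standardized α = k·r̄ / (1 + (k−1)·r̄) = 4 × 0.144 / (1 + 3 × 0.144)
  = 0.5760 / 1.4320 = 0.402

α = 0.402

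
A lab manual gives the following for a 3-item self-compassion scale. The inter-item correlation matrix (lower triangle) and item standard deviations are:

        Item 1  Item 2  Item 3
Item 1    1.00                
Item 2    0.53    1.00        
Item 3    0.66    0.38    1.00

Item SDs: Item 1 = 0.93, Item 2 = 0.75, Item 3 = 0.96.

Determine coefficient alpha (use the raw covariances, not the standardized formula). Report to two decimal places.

coefficient alpha = 0.77

Σσ²ᵢ = 0.93² + 0.75² + 0.96² = 2.3490
Covariances σ_ij = r_ij · s_i · s_j:
  σ(Item 1,Item 2) = 0.53 × 0.93 × 0.75 = 0.3697
  σ(Item 1,Item 3) = 0.66 × 0.93 × 0.96 = 0.5892
  σ(Item 2,Item 3) = 0.38 × 0.75 × 0.96 = 0.2736
σ²_T = Σσ²ᵢ + 2·Σσ_ij = 2.3490 + 2 × 1.2325 = 4.8140
α = (3/2)·(1 − 2.3490/4.8140) = 0.77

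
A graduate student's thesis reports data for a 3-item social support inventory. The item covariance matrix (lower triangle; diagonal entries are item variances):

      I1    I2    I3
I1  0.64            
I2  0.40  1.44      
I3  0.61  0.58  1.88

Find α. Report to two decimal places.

α = 0.67

ΣVar(i) = 0.64 + 1.44 + 1.88 = 3.96
Sum of the distinct covariances = 1.59
Var(T) = 3.96 + 2 × 1.59 = 7.14
α = (k/(k−1))·(1 − ΣVar(i)/Var(T)) = (3/2)·(1 − 3.96/7.14) = 0.67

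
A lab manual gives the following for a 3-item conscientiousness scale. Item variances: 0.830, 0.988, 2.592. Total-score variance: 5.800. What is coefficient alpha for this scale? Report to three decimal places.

α = 0.359

Σσ²ᵢ = 0.830 + 0.988 + 2.592 = 4.410
α = (k/(k−1))·(1 − Σσ²ᵢ/σ²_T) = (3/2)·(1 − 4.410/5.800) = 0.359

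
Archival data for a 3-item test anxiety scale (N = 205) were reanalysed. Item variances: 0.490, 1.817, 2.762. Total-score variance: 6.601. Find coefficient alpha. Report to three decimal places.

Σσᵢ² = 0.490 + 1.817 + 2.762 = 5.069
α = (k/(k−1))·(1 − Σσᵢ²/σ²_total) = (3/2)·(1 − 5.069/6.601) = 0.348

coefficient alpha = 0.348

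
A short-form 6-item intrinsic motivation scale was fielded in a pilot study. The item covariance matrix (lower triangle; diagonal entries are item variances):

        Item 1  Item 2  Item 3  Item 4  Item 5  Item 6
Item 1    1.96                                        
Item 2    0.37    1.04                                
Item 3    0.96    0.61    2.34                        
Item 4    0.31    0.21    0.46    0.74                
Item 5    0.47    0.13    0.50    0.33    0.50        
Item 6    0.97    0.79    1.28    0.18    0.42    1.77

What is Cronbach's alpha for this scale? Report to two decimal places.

Σσ²ᵢ = 1.96 + 1.04 + 2.34 + 0.74 + 0.50 + 1.77 = 8.35
Σ_{i<j} σ_ij = 7.99
σ²_total = 8.35 + 2 × 7.99 = 24.33
α = (k/(k−1))·(1 − Σσ²ᵢ/σ²_total) = (6/5)·(1 − 8.35/24.33) = 0.79

α = 0.79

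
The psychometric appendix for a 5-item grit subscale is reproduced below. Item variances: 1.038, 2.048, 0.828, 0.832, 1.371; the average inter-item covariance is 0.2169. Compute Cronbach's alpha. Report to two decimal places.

sum of item variances = 1.038 + 2.048 + 0.828 + 0.832 + 1.371 = 6.117
Sum of the 10 distinct covariances = 10 × 0.2169 = 2.1690
σ²_total = sum of item variances + 2·Σcov = 6.117 + 2 × 2.1690 = 10.4550
α = (5/4)·(1 − 6.117/10.4550) = 0.52

Cronbach's alpha = 0.52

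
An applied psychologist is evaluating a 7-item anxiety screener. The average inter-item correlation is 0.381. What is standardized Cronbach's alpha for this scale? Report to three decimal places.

standardized Cronbach's alpha = 0.812

Standardized α = k·r̄ / (1 + (k−1)·r̄) = 7 × 0.381 / (1 + 6 × 0.381)
  = 2.6670 / 3.2860 = 0.812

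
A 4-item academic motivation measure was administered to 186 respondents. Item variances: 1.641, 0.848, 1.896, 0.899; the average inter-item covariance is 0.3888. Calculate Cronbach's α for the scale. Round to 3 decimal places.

Σσ²ᵢ = 1.641 + 0.848 + 1.896 + 0.899 = 5.284
Sum of the 6 distinct covariances = 6 × 0.3888 = 2.3328
σ²_total = Σσ²ᵢ + 2·Σcov = 5.284 + 2 × 2.3328 = 9.9496
α = (4/3)·(1 − 5.284/9.9496) = 0.625

α = 0.625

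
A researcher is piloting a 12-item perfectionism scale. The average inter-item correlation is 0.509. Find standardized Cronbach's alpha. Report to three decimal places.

Standardized α = k·r̄ / (1 + (k−1)·r̄) = 12 × 0.509 / (1 + 11 × 0.509)
  = 6.1080 / 6.5990 = 0.926

α = 0.926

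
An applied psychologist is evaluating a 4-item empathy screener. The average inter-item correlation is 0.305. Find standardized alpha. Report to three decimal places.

Standardized α = k·r̄ / (1 + (k−1)·r̄) = 4 × 0.305 / (1 + 3 × 0.305)
  = 1.2200 / 1.9150 = 0.637

α = 0.637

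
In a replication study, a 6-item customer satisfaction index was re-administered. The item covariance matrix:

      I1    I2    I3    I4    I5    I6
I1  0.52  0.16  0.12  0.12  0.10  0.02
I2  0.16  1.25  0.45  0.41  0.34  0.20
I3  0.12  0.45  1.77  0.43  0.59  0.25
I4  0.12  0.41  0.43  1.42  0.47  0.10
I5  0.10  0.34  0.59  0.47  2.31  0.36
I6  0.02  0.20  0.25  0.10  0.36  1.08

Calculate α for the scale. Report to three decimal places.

α = 0.596

ΣVar(i) = 0.52 + 1.25 + 1.77 + 1.42 + 2.31 + 1.08 = 8.35
Sum of the distinct covariances = 4.12
σ²_total = 8.35 + 2 × 4.12 = 16.59
α = (k/(k−1))·(1 − ΣVar(i)/σ²_total) = (6/5)·(1 − 8.35/16.59) = 0.596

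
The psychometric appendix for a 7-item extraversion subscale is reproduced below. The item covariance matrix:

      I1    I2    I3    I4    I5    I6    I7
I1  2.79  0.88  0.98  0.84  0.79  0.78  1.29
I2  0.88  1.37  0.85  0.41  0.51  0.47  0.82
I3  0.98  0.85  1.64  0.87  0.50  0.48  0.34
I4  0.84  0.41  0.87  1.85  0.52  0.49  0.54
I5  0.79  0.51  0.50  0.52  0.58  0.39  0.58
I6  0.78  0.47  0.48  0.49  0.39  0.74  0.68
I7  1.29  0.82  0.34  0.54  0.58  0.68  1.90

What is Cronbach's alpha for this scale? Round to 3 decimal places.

ΣVar(i) = 2.79 + 1.37 + 1.64 + 1.85 + 0.58 + 0.74 + 1.90 = 10.87
Sum of the distinct covariances = 14.01
σ²_T = 10.87 + 2 × 14.01 = 38.89
α = (k/(k−1))·(1 − ΣVar(i)/σ²_T) = (7/6)·(1 − 10.87/38.89) = 0.841

α = 0.841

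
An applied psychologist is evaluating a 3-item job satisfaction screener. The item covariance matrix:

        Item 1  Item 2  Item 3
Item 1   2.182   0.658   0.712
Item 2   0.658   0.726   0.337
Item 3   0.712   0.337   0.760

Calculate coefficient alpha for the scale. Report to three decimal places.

α = 0.723

sum of item variances = 2.182 + 0.726 + 0.760 = 3.668
Sum of the distinct covariances = 1.707
Var(T) = 3.668 + 2 × 1.707 = 7.082
α = (k/(k−1))·(1 − sum of item variances/Var(T)) = (3/2)·(1 − 3.668/7.082) = 0.723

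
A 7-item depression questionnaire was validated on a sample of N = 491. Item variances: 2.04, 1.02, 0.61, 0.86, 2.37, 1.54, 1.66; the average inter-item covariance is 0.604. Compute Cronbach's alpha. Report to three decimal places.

Cronbach's alpha = 0.834

Σσ²ᵢ = 2.04 + 1.02 + 0.61 + 0.86 + 2.37 + 1.54 + 1.66 = 10.10
Sum of the 21 distinct covariances = 21 × 0.604 = 12.684
σ²_total = Σσ²ᵢ + 2·Σcov = 10.10 + 2 × 12.684 = 35.468
α = (7/6)·(1 − 10.10/35.468) = 0.834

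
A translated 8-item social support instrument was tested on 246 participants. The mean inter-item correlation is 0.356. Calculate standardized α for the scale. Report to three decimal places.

Standardized α = k·r̄ / (1 + (k−1)·r̄) = 8 × 0.356 / (1 + 7 × 0.356)
  = 2.8480 / 3.4920 = 0.816

α = 0.816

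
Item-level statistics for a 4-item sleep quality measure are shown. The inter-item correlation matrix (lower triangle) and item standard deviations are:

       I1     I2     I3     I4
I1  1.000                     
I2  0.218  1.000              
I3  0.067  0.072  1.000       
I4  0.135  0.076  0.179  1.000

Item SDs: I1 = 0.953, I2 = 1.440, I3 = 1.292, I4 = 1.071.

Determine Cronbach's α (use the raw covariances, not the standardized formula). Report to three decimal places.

α = 0.347

Σσ²ᵢ = 0.953² + 1.440² + 1.292² + 1.071² = 5.7981
Covariances σ_ij = r_ij · s_i · s_j:
  σ(I1,I2) = 0.218 × 0.953 × 1.440 = 0.2992
  σ(I1,I3) = 0.067 × 0.953 × 1.292 = 0.0825
  σ(I1,I4) = 0.135 × 0.953 × 1.071 = 0.1378
  σ(I2,I3) = 0.072 × 1.440 × 1.292 = 0.1340
  σ(I2,I4) = 0.076 × 1.440 × 1.071 = 0.1172
  σ(I3,I4) = 0.179 × 1.292 × 1.071 = 0.2477
σ²_T = Σσ²ᵢ + 2·Σσ_ij = 5.7981 + 2 × 1.0184 = 7.8349
α = (4/3)·(1 − 5.7981/7.8349) = 0.347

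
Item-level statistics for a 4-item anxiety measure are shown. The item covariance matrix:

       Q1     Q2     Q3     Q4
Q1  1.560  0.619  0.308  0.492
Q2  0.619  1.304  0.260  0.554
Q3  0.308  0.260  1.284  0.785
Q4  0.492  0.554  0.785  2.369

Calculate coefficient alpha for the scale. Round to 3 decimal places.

Σσᵢ² = 1.560 + 1.304 + 1.284 + 2.369 = 6.517
Sum of the distinct covariances = 3.018
total variance = 6.517 + 2 × 3.018 = 12.553
α = (k/(k−1))·(1 − Σσᵢ²/total variance) = (4/3)·(1 − 6.517/12.553) = 0.641

coefficient alpha = 0.641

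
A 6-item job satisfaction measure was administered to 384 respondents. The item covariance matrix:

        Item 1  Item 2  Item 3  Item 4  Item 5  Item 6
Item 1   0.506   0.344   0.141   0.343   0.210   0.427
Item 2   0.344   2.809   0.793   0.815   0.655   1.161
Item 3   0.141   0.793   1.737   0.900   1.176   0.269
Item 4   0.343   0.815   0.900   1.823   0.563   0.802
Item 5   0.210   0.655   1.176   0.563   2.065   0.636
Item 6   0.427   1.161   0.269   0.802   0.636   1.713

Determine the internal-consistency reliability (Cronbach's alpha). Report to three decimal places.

ΣVar(i) = 0.506 + 2.809 + 1.737 + 1.823 + 2.065 + 1.713 = 10.653
Σ_{i<j} σ_ij = 9.235
σ²_total = 10.653 + 2 × 9.235 = 29.123
α = (k/(k−1))·(1 − ΣVar(i)/σ²_total) = (6/5)·(1 − 10.653/29.123) = 0.761

Cronbach's alpha = 0.761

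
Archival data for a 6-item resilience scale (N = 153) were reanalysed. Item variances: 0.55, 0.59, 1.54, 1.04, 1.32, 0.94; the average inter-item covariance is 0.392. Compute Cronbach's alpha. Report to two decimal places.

ΣVar(i) = 0.55 + 0.59 + 1.54 + 1.04 + 1.32 + 0.94 = 5.98
Sum of the 15 distinct covariances = 15 × 0.392 = 5.880
Var(T) = ΣVar(i) + 2·Σcov = 5.98 + 2 × 5.880 = 17.740
α = (6/5)·(1 − 5.98/17.740) = 0.80

α = 0.80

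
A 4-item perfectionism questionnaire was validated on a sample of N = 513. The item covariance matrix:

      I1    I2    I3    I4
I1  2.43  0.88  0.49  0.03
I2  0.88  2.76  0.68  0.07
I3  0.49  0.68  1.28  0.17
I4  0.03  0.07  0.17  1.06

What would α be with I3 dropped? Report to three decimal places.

Remaining items: I1, I2, I4 (k = 3).
Σσ²ᵢ = 2.43 + 2.76 + 1.06 = 6.25
Var(T) = 6.25 + 2 × 0.98 = 8.21
α (item deleted) = (3/2)·(1 − 6.25/8.21) = 0.358

α = 0.358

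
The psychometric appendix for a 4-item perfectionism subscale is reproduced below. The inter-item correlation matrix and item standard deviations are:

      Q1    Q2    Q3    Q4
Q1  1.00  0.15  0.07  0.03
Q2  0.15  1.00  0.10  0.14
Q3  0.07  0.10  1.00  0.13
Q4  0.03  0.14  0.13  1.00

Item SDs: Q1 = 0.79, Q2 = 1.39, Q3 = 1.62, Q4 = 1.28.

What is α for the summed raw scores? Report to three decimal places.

Σσ²ᵢ = 0.79² + 1.39² + 1.62² + 1.28² = 6.8190
Covariances σ_ij = r_ij · s_i · s_j:
  σ(Q1,Q2) = 0.15 × 0.79 × 1.39 = 0.1647
  σ(Q1,Q3) = 0.07 × 0.79 × 1.62 = 0.0896
  σ(Q1,Q4) = 0.03 × 0.79 × 1.28 = 0.0303
  σ(Q2,Q3) = 0.10 × 1.39 × 1.62 = 0.2252
  σ(Q2,Q4) = 0.14 × 1.39 × 1.28 = 0.2491
  σ(Q3,Q4) = 0.13 × 1.62 × 1.28 = 0.2696
σ²_T = Σσ²ᵢ + 2·Σσ_ij = 6.8190 + 2 × 1.0285 = 8.8760
α = (4/3)·(1 − 6.8190/8.8760) = 0.309

α = 0.309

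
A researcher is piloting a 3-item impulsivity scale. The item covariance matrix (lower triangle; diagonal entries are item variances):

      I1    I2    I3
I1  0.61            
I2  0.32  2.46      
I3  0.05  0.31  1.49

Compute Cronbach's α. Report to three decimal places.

sum of item variances = 0.61 + 2.46 + 1.49 = 4.56
Σ_{i<j} σ_ij = 0.68
σ²_T = 4.56 + 2 × 0.68 = 5.92
α = (k/(k−1))·(1 − sum of item variances/σ²_T) = (3/2)·(1 − 4.56/5.92) = 0.345

Cronbach's α = 0.345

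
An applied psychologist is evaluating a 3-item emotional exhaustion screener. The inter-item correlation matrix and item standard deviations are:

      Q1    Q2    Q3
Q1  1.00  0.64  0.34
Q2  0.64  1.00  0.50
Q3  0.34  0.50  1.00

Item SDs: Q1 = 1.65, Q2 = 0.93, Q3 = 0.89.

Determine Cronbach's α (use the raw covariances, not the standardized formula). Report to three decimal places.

Σσ²ᵢ = 1.65² + 0.93² + 0.89² = 4.3795
Covariances σ_ij = r_ij · s_i · s_j:
  σ(Q1,Q2) = 0.64 × 1.65 × 0.93 = 0.9821
  σ(Q1,Q3) = 0.34 × 1.65 × 0.89 = 0.4993
  σ(Q2,Q3) = 0.50 × 0.93 × 0.89 = 0.4139
σ²_T = Σσ²ᵢ + 2·Σσ_ij = 4.3795 + 2 × 1.8953 = 8.1701
α = (3/2)·(1 − 4.3795/8.1701) = 0.696

α = 0.696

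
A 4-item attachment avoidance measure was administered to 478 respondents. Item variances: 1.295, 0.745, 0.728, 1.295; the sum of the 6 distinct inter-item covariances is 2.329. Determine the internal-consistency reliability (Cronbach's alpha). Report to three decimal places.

Cronbach's alpha = 0.712

Σσᵢ² = 1.295 + 0.745 + 0.728 + 1.295 = 4.063
Sum of distinct covariances = 2.329
σ²_T = Σσᵢ² + 2·Σcov = 4.063 + 2 × 2.329 = 8.721
α = (4/3)·(1 − 4.063/8.721) = 0.712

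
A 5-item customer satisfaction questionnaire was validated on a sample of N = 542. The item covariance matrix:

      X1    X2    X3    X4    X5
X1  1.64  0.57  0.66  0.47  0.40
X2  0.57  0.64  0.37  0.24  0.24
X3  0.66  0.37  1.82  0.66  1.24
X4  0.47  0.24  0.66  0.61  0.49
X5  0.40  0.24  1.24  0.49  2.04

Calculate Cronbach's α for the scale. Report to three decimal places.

Σσᵢ² = 1.64 + 0.64 + 1.82 + 0.61 + 2.04 = 6.75
Sum of off-diagonal covariances = 5.34
σ²_total = 6.75 + 2 × 5.34 = 17.43
α = (k/(k−1))·(1 − Σσᵢ²/σ²_total) = (5/4)·(1 − 6.75/17.43) = 0.766

α = 0.766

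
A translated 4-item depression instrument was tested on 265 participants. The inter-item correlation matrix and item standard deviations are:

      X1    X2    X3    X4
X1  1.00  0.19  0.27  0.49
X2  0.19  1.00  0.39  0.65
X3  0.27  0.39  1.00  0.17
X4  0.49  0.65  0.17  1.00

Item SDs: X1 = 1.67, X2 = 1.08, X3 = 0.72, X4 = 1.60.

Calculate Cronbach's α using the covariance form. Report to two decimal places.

Σσ²ᵢ = 1.67² + 1.08² + 0.72² + 1.60² = 7.0337
Covariances σ_ij = r_ij · s_i · s_j:
  σ(X1,X2) = 0.19 × 1.67 × 1.08 = 0.3427
  σ(X1,X3) = 0.27 × 1.67 × 0.72 = 0.3246
  σ(X1,X4) = 0.49 × 1.67 × 1.60 = 1.3093
  σ(X2,X3) = 0.39 × 1.08 × 0.72 = 0.3033
  σ(X2,X4) = 0.65 × 1.08 × 1.60 = 1.1232
  σ(X3,X4) = 0.17 × 0.72 × 1.60 = 0.1958
σ²_T = Σσ²ᵢ + 2·Σσ_ij = 7.0337 + 2 × 3.5989 = 14.2315
α = (4/3)·(1 − 7.0337/14.2315) = 0.67

Cronbach's α = 0.67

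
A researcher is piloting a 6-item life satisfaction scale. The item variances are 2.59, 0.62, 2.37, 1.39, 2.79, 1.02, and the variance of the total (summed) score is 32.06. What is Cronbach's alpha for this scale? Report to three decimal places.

Cronbach's alpha = 0.797

ΣVar(i) = 2.59 + 0.62 + 2.37 + 1.39 + 2.79 + 1.02 = 10.78
α = (k/(k−1))·(1 − ΣVar(i)/Var(T)) = (6/5)·(1 − 10.78/32.06) = 0.797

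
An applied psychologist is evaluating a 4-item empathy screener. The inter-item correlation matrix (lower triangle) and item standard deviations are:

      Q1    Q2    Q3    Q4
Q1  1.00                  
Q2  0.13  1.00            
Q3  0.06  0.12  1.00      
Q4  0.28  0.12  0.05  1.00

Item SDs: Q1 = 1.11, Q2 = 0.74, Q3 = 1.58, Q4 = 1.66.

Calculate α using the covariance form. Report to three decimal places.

α = 0.328

Σσ²ᵢ = 1.11² + 0.74² + 1.58² + 1.66² = 7.0317
Covariances σ_ij = r_ij · s_i · s_j:
  σ(Q1,Q2) = 0.13 × 1.11 × 0.74 = 0.1068
  σ(Q1,Q3) = 0.06 × 1.11 × 1.58 = 0.1052
  σ(Q1,Q4) = 0.28 × 1.11 × 1.66 = 0.5159
  σ(Q2,Q3) = 0.12 × 0.74 × 1.58 = 0.1403
  σ(Q2,Q4) = 0.12 × 0.74 × 1.66 = 0.1474
  σ(Q3,Q4) = 0.05 × 1.58 × 1.66 = 0.1311
σ²_T = Σσ²ᵢ + 2·Σσ_ij = 7.0317 + 2 × 1.1467 = 9.3251
α = (4/3)·(1 − 7.0317/9.3251) = 0.328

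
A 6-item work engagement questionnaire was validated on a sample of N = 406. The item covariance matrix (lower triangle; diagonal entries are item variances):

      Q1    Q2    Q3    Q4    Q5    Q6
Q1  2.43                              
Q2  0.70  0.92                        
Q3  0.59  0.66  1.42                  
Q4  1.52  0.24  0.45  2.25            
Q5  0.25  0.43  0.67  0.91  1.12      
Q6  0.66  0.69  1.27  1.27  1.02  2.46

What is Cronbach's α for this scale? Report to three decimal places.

α = 0.818

Σσ²ᵢ = 2.43 + 0.92 + 1.42 + 2.25 + 1.12 + 2.46 = 10.60
Σ_{i<j} σ_ij = 11.33
σ²_T = 10.60 + 2 × 11.33 = 33.26
α = (k/(k−1))·(1 − Σσ²ᵢ/σ²_T) = (6/5)·(1 − 10.60/33.26) = 0.818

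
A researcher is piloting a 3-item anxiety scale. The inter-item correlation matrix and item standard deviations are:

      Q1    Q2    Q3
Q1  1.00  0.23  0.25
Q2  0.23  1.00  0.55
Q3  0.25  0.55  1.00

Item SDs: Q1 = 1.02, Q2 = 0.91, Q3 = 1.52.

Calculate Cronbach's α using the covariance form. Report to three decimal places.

α = 0.592

Σσ²ᵢ = 1.02² + 0.91² + 1.52² = 4.1789
Covariances σ_ij = r_ij · s_i · s_j:
  σ(Q1,Q2) = 0.23 × 1.02 × 0.91 = 0.2135
  σ(Q1,Q3) = 0.25 × 1.02 × 1.52 = 0.3876
  σ(Q2,Q3) = 0.55 × 0.91 × 1.52 = 0.7608
σ²_T = Σσ²ᵢ + 2·Σσ_ij = 4.1789 + 2 × 1.3619 = 6.9027
α = (3/2)·(1 − 4.1789/6.9027) = 0.592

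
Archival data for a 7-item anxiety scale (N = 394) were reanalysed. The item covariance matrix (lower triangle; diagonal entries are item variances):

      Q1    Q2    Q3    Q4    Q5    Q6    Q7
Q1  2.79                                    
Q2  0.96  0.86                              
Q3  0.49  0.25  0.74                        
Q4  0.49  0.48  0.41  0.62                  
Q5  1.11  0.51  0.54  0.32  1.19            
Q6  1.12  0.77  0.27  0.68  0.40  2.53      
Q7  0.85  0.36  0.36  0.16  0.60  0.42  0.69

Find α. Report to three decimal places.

Σσᵢ² = 2.79 + 0.86 + 0.74 + 0.62 + 1.19 + 2.53 + 0.69 = 9.42
Σ_{i<j} σ_ij = 11.55
total variance = 9.42 + 2 × 11.55 = 32.52
α = (k/(k−1))·(1 − Σσᵢ²/total variance) = (7/6)·(1 − 9.42/32.52) = 0.829

α = 0.829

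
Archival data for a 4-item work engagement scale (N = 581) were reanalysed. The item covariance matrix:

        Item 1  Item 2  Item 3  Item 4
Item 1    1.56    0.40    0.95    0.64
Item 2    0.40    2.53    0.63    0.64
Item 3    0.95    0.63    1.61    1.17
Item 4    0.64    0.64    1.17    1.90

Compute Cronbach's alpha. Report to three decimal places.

Σσᵢ² = 1.56 + 2.53 + 1.61 + 1.90 = 7.60
Sum of off-diagonal covariances = 4.43
Var(T) = 7.60 + 2 × 4.43 = 16.46
α = (k/(k−1))·(1 − Σσᵢ²/Var(T)) = (4/3)·(1 − 7.60/16.46) = 0.718

α = 0.718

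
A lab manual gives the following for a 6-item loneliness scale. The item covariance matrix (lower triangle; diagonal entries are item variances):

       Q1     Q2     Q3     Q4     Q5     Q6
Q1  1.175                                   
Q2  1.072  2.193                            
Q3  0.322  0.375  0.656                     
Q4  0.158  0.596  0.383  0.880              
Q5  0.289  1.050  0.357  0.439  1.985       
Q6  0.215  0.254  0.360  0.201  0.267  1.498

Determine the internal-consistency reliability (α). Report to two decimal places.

Σσ²ᵢ = 1.175 + 2.193 + 0.656 + 0.880 + 1.985 + 1.498 = 8.387
Sum of off-diagonal covariances = 6.338
Var(T) = 8.387 + 2 × 6.338 = 21.063
α = (k/(k−1))·(1 − Σσ²ᵢ/Var(T)) = (6/5)·(1 − 8.387/21.063) = 0.72

α = 0.72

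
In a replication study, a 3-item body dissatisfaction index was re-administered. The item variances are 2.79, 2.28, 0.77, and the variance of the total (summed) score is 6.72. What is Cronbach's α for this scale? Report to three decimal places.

sum of item variances = 2.79 + 2.28 + 0.77 = 5.84
α = (k/(k−1))·(1 − sum of item variances/Var(T)) = (3/2)·(1 − 5.84/6.72) = 0.196

α = 0.196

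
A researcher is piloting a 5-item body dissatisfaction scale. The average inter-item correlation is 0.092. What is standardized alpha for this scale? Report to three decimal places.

Standardized α = k·r̄ / (1 + (k−1)·r̄) = 5 × 0.092 / (1 + 4 × 0.092)
  = 0.4600 / 1.3680 = 0.336

standardized alpha = 0.336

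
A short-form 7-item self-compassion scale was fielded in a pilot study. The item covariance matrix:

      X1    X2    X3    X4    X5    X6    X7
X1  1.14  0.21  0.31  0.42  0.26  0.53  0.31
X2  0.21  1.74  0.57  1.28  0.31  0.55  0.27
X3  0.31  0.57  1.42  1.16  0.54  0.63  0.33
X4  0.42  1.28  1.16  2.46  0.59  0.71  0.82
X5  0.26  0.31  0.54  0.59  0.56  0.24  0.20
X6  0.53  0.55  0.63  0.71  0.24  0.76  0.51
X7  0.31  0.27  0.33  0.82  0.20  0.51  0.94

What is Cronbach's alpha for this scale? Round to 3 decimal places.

Cronbach's alpha = 0.822

sum of item variances = 1.14 + 1.74 + 1.42 + 2.46 + 0.56 + 0.76 + 0.94 = 9.02
Σ_{i<j} σ_ij = 10.75
total variance = 9.02 + 2 × 10.75 = 30.52
α = (k/(k−1))·(1 − sum of item variances/total variance) = (7/6)·(1 − 9.02/30.52) = 0.822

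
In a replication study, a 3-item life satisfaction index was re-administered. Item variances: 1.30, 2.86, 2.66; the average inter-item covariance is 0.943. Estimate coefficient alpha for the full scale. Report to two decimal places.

α = 0.68

sum of item variances = 1.30 + 2.86 + 2.66 = 6.82
Sum of the 3 distinct covariances = 3 × 0.943 = 2.829
σ²_T = sum of item variances + 2·Σcov = 6.82 + 2 × 2.829 = 12.478
α = (3/2)·(1 − 6.82/12.478) = 0.68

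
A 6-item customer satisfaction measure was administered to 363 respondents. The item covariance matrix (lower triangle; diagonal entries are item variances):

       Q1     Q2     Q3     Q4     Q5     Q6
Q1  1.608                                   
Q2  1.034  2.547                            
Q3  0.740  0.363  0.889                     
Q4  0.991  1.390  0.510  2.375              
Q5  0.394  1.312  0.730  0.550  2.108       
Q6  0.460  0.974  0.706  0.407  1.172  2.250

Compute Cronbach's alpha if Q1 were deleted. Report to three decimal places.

Remaining items: Q2, Q3, Q4, Q5, Q6 (k = 5).
Σσ²ᵢ = 2.547 + 0.889 + 2.375 + 2.108 + 2.250 = 10.169
σ²_total = 10.169 + 2 × 8.114 = 26.397
α (item deleted) = (5/4)·(1 − 10.169/26.397) = 0.768

Cronbach's alpha = 0.768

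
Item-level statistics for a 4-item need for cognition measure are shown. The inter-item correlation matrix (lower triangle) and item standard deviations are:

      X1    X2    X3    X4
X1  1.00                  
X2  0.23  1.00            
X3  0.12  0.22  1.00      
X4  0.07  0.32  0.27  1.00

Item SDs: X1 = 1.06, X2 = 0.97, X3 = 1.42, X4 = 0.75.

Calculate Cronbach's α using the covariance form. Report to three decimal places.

Σσ²ᵢ = 1.06² + 0.97² + 1.42² + 0.75² = 4.6434
Covariances σ_ij = r_ij · s_i · s_j:
  σ(X1,X2) = 0.23 × 1.06 × 0.97 = 0.2365
  σ(X1,X3) = 0.12 × 1.06 × 1.42 = 0.1806
  σ(X1,X4) = 0.07 × 1.06 × 0.75 = 0.0557
  σ(X2,X3) = 0.22 × 0.97 × 1.42 = 0.3030
  σ(X2,X4) = 0.32 × 0.97 × 0.75 = 0.2328
  σ(X3,X4) = 0.27 × 1.42 × 0.75 = 0.2876
σ²_T = Σσ²ᵢ + 2·Σσ_ij = 4.6434 + 2 × 1.2962 = 7.2358
α = (4/3)·(1 − 4.6434/7.2358) = 0.478

Cronbach's α = 0.478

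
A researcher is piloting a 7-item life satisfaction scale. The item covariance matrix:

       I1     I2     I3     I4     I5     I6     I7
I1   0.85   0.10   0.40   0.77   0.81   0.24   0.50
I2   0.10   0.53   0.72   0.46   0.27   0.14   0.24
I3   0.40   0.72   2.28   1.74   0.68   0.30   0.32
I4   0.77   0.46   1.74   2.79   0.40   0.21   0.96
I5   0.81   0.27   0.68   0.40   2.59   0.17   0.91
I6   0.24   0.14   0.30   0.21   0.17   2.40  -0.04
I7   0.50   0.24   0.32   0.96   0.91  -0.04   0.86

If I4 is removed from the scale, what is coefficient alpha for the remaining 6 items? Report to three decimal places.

α = 0.657

Remaining items: I1, I2, I3, I5, I6, I7 (k = 6).
sum of item variances = 0.85 + 0.53 + 2.28 + 2.59 + 2.40 + 0.86 = 9.51
σ²_T = 9.51 + 2 × 5.76 = 21.03
α (item deleted) = (6/5)·(1 − 9.51/21.03) = 0.657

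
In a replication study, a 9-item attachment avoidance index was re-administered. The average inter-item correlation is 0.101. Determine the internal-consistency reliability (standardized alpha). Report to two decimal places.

standardized alpha = 0.50

Standardized α = k·r̄ / (1 + (k−1)·r̄) = 9 × 0.101 / (1 + 8 × 0.101)
  = 0.9090 / 1.8080 = 0.50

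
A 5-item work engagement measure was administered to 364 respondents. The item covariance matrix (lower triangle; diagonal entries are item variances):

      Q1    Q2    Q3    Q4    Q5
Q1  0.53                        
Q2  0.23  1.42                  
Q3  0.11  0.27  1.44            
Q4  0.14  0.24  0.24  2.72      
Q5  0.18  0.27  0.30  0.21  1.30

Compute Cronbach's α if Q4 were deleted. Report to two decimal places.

Remaining items: Q1, Q2, Q3, Q5 (k = 4).
Σσᵢ² = 0.53 + 1.42 + 1.44 + 1.30 = 4.69
σ²_T = 4.69 + 2 × 1.36 = 7.41
α (item deleted) = (4/3)·(1 − 4.69/7.41) = 0.49

α = 0.49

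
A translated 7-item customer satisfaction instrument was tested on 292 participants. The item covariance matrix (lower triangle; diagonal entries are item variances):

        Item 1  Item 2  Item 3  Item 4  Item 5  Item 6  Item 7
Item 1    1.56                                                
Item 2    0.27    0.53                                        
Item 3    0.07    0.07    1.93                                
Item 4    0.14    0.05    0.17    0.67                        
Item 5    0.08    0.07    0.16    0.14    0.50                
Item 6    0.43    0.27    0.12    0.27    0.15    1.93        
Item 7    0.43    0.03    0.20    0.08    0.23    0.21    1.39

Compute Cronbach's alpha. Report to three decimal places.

α = 0.538

Σσ²ᵢ = 1.56 + 0.53 + 1.93 + 0.67 + 0.50 + 1.93 + 1.39 = 8.51
Sum of the distinct covariances = 3.64
total variance = 8.51 + 2 × 3.64 = 15.79
α = (k/(k−1))·(1 − Σσ²ᵢ/total variance) = (7/6)·(1 − 8.51/15.79) = 0.538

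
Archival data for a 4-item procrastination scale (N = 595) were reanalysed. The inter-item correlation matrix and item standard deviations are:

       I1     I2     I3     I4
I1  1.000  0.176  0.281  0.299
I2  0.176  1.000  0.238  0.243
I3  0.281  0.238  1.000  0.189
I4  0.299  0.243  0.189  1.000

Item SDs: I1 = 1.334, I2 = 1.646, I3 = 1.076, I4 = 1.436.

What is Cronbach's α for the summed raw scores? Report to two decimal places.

α = 0.54

Σσ²ᵢ = 1.334² + 1.646² + 1.076² + 1.436² = 7.7087
Covariances σ_ij = r_ij · s_i · s_j:
  σ(I1,I2) = 0.176 × 1.334 × 1.646 = 0.3865
  σ(I1,I3) = 0.281 × 1.334 × 1.076 = 0.4033
  σ(I1,I4) = 0.299 × 1.334 × 1.436 = 0.5728
  σ(I2,I3) = 0.238 × 1.646 × 1.076 = 0.4215
  σ(I2,I4) = 0.243 × 1.646 × 1.436 = 0.5744
  σ(I3,I4) = 0.189 × 1.076 × 1.436 = 0.2920
σ²_T = Σσ²ᵢ + 2·Σσ_ij = 7.7087 + 2 × 2.6505 = 13.0097
α = (4/3)·(1 − 7.7087/13.0097) = 0.54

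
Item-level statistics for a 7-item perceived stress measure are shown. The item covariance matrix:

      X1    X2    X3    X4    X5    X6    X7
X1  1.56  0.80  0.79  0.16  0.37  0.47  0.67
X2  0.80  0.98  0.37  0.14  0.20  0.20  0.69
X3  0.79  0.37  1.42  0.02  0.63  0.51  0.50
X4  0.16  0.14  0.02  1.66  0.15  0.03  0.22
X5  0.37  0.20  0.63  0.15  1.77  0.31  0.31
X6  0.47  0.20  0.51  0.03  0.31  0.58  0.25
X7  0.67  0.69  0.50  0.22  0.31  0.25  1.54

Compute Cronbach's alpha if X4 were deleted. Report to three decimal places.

Remaining items: X1, X2, X3, X5, X6, X7 (k = 6).
Σσᵢ² = 1.56 + 0.98 + 1.42 + 1.77 + 0.58 + 1.54 = 7.85
Var(T) = 7.85 + 2 × 7.07 = 21.99
α (item deleted) = (6/5)·(1 − 7.85/21.99) = 0.772

Cronbach's alpha = 0.772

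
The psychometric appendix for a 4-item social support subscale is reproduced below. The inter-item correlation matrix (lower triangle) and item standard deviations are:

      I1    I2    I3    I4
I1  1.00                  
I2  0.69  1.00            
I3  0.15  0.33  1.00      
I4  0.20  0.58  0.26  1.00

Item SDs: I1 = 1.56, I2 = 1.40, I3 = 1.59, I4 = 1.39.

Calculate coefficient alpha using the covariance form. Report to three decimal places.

Σσ²ᵢ = 1.56² + 1.40² + 1.59² + 1.39² = 8.8538
Covariances σ_ij = r_ij · s_i · s_j:
  σ(I1,I2) = 0.69 × 1.56 × 1.40 = 1.5070
  σ(I1,I3) = 0.15 × 1.56 × 1.59 = 0.3721
  σ(I1,I4) = 0.20 × 1.56 × 1.39 = 0.4337
  σ(I2,I3) = 0.33 × 1.40 × 1.59 = 0.7346
  σ(I2,I4) = 0.58 × 1.40 × 1.39 = 1.1287
  σ(I3,I4) = 0.26 × 1.59 × 1.39 = 0.5746
σ²_T = Σσ²ᵢ + 2·Σσ_ij = 8.8538 + 2 × 4.7507 = 18.3552
α = (4/3)·(1 − 8.8538/18.3552) = 0.690

coefficient alpha = 0.690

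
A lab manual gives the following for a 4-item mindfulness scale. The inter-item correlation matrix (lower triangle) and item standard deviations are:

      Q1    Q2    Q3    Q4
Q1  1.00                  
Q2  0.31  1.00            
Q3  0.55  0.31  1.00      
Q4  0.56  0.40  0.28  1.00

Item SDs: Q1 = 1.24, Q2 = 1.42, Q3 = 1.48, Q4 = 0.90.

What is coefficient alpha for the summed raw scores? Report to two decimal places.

Σσ²ᵢ = 1.24² + 1.42² + 1.48² + 0.90² = 6.5544
Covariances σ_ij = r_ij · s_i · s_j:
  σ(Q1,Q2) = 0.31 × 1.24 × 1.42 = 0.5458
  σ(Q1,Q3) = 0.55 × 1.24 × 1.48 = 1.0094
  σ(Q1,Q4) = 0.56 × 1.24 × 0.90 = 0.6250
  σ(Q2,Q3) = 0.31 × 1.42 × 1.48 = 0.6515
  σ(Q2,Q4) = 0.40 × 1.42 × 0.90 = 0.5112
  σ(Q3,Q4) = 0.28 × 1.48 × 0.90 = 0.3730
σ²_T = Σσ²ᵢ + 2·Σσ_ij = 6.5544 + 2 × 3.7159 = 13.9862
α = (4/3)·(1 − 6.5544/13.9862) = 0.71

α = 0.71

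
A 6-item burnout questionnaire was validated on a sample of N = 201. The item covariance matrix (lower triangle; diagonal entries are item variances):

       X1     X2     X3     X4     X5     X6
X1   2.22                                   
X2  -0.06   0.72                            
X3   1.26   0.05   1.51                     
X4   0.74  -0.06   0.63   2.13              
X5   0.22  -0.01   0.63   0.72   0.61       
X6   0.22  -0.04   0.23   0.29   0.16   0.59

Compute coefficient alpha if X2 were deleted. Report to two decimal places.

α = 0.74

Remaining items: X1, X3, X4, X5, X6 (k = 5).
ΣVar(i) = 2.22 + 1.51 + 2.13 + 0.61 + 0.59 = 7.06
total variance = 7.06 + 2 × 5.10 = 17.26
α (item deleted) = (5/4)·(1 − 7.06/17.26) = 0.74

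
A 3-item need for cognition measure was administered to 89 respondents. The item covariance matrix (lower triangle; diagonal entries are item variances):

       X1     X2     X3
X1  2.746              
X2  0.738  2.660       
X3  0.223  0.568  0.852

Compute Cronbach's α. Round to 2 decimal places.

Σσ²ᵢ = 2.746 + 2.660 + 0.852 = 6.258
Σ_{i<j} σ_ij = 1.529
Var(T) = 6.258 + 2 × 1.529 = 9.316
α = (k/(k−1))·(1 − Σσ²ᵢ/Var(T)) = (3/2)·(1 − 6.258/9.316) = 0.49

α = 0.49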